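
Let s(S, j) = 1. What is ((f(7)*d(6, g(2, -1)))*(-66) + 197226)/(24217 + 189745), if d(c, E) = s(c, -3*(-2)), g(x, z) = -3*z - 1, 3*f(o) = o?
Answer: 98536/106981 ≈ 0.92106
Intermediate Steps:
f(o) = o/3
g(x, z) = -1 - 3*z
d(c, E) = 1
((f(7)*d(6, g(2, -1)))*(-66) + 197226)/(24217 + 189745) = ((((⅓)*7)*1)*(-66) + 197226)/(24217 + 189745) = (((7/3)*1)*(-66) + 197226)/213962 = ((7/3)*(-66) + 197226)*(1/213962) = (-154 + 197226)*(1/213962) = 197072*(1/213962) = 98536/106981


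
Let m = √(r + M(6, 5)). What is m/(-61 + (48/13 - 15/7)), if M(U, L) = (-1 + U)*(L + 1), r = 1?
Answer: -91*√31/5410 ≈ -0.093654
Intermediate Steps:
M(U, L) = (1 + L)*(-1 + U) (M(U, L) = (-1 + U)*(1 + L) = (1 + L)*(-1 + U))
m = √31 (m = √(1 + (-1 + 6 - 1*5 + 5*6)) = √(1 + (-1 + 6 - 5 + 30)) = √(1 + 30) = √31 ≈ 5.5678)
m/(-61 + (48/13 - 15/7)) = √31/(-61 + (48/13 - 15/7)) = √31/(-61 + 141/91) = √31/(-5410/91) = √31*(-91/5410) = -91*√31/5410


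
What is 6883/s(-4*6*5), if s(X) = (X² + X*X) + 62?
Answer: 6883/28862 ≈ 0.23848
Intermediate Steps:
s(X) = 62 + 2*X² (s(X) = (X² + X²) + 62 = 2*X² + 62 = 62 + 2*X²)
6883/s(-4*6*5) = 6883/(62 + 2*(-4*6*5)²) = 6883/(62 + 2*(-24*5)²) = 6883/(62 + 2*(-120)²) = 6883/(62 + 2*14400) = 6883/(62 + 28800) = 6883/28862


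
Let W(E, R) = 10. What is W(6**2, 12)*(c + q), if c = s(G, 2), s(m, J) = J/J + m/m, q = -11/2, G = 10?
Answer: -35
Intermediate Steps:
q = -11/2 (q = -11*1/2 = -11/2 ≈ -5.5000)
s(m, J) = 2 (s(m, J) = 1 + 1 = 2)
c = 2
W(6**2, 12)*(c + q) = 10*(2 - 11/2) = 10*(-7/2) = -35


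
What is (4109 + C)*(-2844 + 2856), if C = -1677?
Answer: 29184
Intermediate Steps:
(4109 + C)*(-2844 + 2856) = (4109 - 1677)*(-2844 + 2856) = 2432*12 = 29184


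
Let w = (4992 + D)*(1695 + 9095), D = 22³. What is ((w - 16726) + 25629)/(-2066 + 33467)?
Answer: 168764503/31401 ≈ 5374.5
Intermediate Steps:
D = 10648
w = 168755600 (w = (4992 + 10648)*(1695 + 9095) = 15640*10790 = 168755600)
((w - 16726) + 25629)/(-2066 + 33467) = ((168755600 - 16726) + 25629)/(-2066 + 33467) = (168738874 + 25629)/31401 = 168764503*(1/31401) = 168764503/31401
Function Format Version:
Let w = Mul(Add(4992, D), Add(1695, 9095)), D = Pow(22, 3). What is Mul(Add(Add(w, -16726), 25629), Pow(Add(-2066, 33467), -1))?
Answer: Rational(168764503, 31401) ≈ 5374.5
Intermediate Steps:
D = 10648
w = 168755600 (w = Mul(Add(4992, 10648), Add(1695, 9095)) = Mul(15640, 10790) = 168755600)
Mul(Add(Add(w, -16726), 25629), Pow(Add(-2066, 33467), -1)) = Mul(Add(Add(168755600, -16726), 25629), Pow(Add(-2066, 33467), -1)) = Mul(Add(168738874, 25629), Pow(31401, -1)) = Mul(168764503, Rational(1, 31401)) = Rational(168764503, 31401)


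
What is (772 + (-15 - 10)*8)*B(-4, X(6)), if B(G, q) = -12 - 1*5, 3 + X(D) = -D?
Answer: -9724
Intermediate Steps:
X(D) = -3 - D
B(G, q) = -17 (B(G, q) = -12 - 5 = -17)
(772 + (-15 - 10)*8)*B(-4, X(6)) = (772 + (-15 - 10)*8)*(-17) = (772 - 25*8)*(-17) = (772 - 200)*(-17) = 572*(-17) = -9724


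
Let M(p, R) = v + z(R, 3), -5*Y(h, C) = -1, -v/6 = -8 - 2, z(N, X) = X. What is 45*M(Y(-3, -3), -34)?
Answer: 2835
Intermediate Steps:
v = 60 (v = -6*(-8 - 2) = -6*(-10) = 60)
Y(h, C) = ⅕ (Y(h, C) = -⅕*(-1) = ⅕)
M(p, R) = 63 (M(p, R) = 60 + 3 = 63)
45*M(Y(-3, -3), -34) = 45*63 = 2835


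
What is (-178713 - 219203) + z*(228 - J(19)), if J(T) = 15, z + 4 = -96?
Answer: -419216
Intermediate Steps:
z = -100 (z = -4 - 96 = -100)
(-178713 - 219203) + z*(228 - J(19)) = (-178713 - 219203) - 100*(228 - 1*15) = -397916 - 100*(228 - 15) = -397916 - 100*213 = -397916 - 21300 = -419216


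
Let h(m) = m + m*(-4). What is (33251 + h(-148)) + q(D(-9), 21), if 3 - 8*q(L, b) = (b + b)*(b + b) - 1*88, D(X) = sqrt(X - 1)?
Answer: 267887/8 ≈ 33486.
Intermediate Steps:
D(X) = sqrt(-1 + X)
q(L, b) = 91/8 - b**2/2 (q(L, b) = 3/8 - ((b + b)*(b + b) - 1*88)/8 = 3/8 - ((2*b)*(2*b) - 88)/8 = 3/8 - (4*b**2 - 88)/8 = 3/8 - (-88 + 4*b**2)/8 = 3/8 + (11 - b**2/2) = 91/8 - b**2/2)
h(m) = -3*m (h(m) = m - 4*m = -3*m)
(33251 + h(-148)) + q(D(-9), 21) = (33251 - 3*(-148)) + (91/8 - 1/2*21**2) = (33251 + 444) + (91/8 - 1/2*441) = 33695 + (91/8 - 441/2) = 33695 - 1673/8 = 267887/8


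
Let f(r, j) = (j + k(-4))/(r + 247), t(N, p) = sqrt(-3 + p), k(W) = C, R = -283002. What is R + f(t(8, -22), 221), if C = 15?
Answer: -8636342888/30517 - 590*I/30517 ≈ -2.83e+5 - 0.019333*I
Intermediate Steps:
k(W) = 15
f(r, j) = (15 + j)/(247 + r) (f(r, j) = (j + 15)/(r + 247) = (15 + j)/(247 + r))
R + f(t(8, -22), 221) = -283002 + (15 + 221)/(247 + sqrt(-3 - 22)) = -283002 + 236/(247 + sqrt(-25)) = -283002 + 236/(247 + 5*I) = -283002 + ((247 - 5*I)/61034)*236 = -283002 + 118*(247 - 5*I)/30517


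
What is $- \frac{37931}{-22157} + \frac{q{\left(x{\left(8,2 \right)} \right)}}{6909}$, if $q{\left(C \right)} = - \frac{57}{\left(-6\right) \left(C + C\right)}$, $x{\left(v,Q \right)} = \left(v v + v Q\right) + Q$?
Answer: $\frac{85957832495}{50211129864} \approx 1.7119$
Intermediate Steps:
$x{\left(v,Q \right)} = Q + v^{2} + Q v$ ($x{\left(v,Q \right)} = \left(v^{2} + Q v\right) + Q = Q + v^{2} + Q v$)
$q{\left(C \right)} = \frac{19}{4 C}$ ($q{\left(C \right)} = - \frac{57}{\left(-6\right) 2 C} = - \frac{57}{\left(-12\right) C} = - 57 \left(- \frac{1}{12 C}\right) = \frac{19}{4 C}$)
$- \frac{37931}{-22157} + \frac{q{\left(x{\left(8,2 \right)} \right)}}{6909} = - \frac{37931}{-22157} + \frac{\frac{19}{4} \frac{1}{2 + 8^{2} + 2 \cdot 8}}{6909} = \left(-37931\right) \left(- \frac{1}{22157}\right) + \frac{19}{4 \left(2 + 64 + 16\right)} \frac{1}{6909} = \frac{37931}{22157} + \frac{19}{4 \cdot 82} \cdot \frac{1}{6909} = \frac{37931}{22157} + \frac{19}{4} \cdot \frac{1}{82} \cdot \frac{1}{6909} = \frac{37931}{22157} + \frac{19}{328} \cdot \frac{1}{6909} = \frac{37931}{22157} + \frac{19}{2266152} = \frac{85957832495}{50211129864}$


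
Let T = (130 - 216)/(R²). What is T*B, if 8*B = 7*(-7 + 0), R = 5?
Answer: 2107/100 ≈ 21.070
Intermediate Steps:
B = -49/8 (B = (7*(-7 + 0))/8 = (7*(-7))/8 = (⅛)*(-49) = -49/8 ≈ -6.1250)
T = -86/25 (T = (130 - 216)/(5²) = -86/25 ≈ -3.4400)
T*B = -86/25*(-49/8) = 2107/100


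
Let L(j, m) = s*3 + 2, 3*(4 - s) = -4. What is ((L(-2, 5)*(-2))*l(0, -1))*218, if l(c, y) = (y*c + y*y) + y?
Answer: 0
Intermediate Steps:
s = 16/3 (s = 4 - ⅓*(-4) = 4 + 4/3 = 16/3 ≈ 5.3333)
L(j, m) = 18 (L(j, m) = (16/3)*3 + 2 = 16 + 2 = 18)
l(c, y) = y + y² + c*y (l(c, y) = (c*y + y²) + y = (y² + c*y) + y = y + y² + c*y)
((L(-2, 5)*(-2))*l(0, -1))*218 = ((18*(-2))*(-(1 + 0 - 1)))*218 = -(-36)*0*218 = -36*0*218 = 0*218 = 0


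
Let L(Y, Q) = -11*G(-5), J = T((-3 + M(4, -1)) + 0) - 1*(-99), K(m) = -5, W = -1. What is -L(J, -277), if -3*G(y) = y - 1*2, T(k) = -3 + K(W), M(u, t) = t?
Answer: 77/3 ≈ 25.667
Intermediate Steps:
T(k) = -8 (T(k) = -3 - 5 = -8)
G(y) = 2/3 - y/3 (G(y) = -(y - 1*2)/3 = -(y - 2)/3 = -(-2 + y)/3 = 2/3 - y/3)
J = 91 (J = -8 - 1*(-99) = -8 + 99 = 91)
L(Y, Q) = -77/3 (L(Y, Q) = -11*(2/3 - 1/3*(-5)) = -11*(2/3 + 5/3) = -11*7/3 = -77/3)
-L(J, -277) = -1*(-77/3) = 77/3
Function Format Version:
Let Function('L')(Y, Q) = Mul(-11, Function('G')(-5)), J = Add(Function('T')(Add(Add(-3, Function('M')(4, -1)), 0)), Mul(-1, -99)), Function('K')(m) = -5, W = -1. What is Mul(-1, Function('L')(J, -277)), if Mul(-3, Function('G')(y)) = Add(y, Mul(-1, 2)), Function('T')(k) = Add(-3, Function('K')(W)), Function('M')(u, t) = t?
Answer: Rational(77, 3) ≈ 25.667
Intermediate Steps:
Function('T')(k) = -8 (Function('T')(k) = Add(-3, -5) = -8)
Function('G')(y) = Add(Rational(2, 3), Mul(Rational(-1, 3), y)) (Function('G')(y) = Mul(Rational(-1, 3), Add(y, Mul(-1, 2))) = Mul(Rational(-1, 3), Add(y, -2)) = Mul(Rational(-1, 3), Add(-2, y)) = Add(Rational(2, 3), Mul(Rational(-1, 3), y)))
J = 91 (J = Add(-8, Mul(-1, -99)) = Add(-8, 99) = 91)
Function('L')(Y, Q) = Rational(-77, 3) (Function('L')(Y, Q) = Mul(-11, Add(Rational(2, 3), Mul(Rational(-1, 3), -5))) = Mul(-11, Add(Rational(2, 3), Rational(5, 3))) = Mul(-11, Rational(7, 3)) = Rational(-77, 3))
Mul(-1, Function('L')(J, -277)) = Mul(-1, Rational(-77, 3)) = Rational(77, 3)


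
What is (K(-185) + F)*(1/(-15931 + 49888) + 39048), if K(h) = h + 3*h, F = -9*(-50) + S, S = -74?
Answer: -68949552724/4851 ≈ -1.4213e+7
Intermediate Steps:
F = 376 (F = -9*(-50) - 74 = 450 - 74 = 376)
K(h) = 4*h
(K(-185) + F)*(1/(-15931 + 49888) + 39048) = (4*(-185) + 376)*(1/(-15931 + 49888) + 39048) = (-740 + 376)*(1/33957 + 39048) = -364*(1/33957 + 39048) = -364*1325952937/33957 = -68949552724/4851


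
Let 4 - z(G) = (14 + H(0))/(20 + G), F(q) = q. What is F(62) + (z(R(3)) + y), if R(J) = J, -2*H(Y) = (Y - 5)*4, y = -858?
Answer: -18240/23 ≈ -793.04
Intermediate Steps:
H(Y) = 10 - 2*Y (H(Y) = -(Y - 5)*4/2 = -(-5 + Y)*4/2 = -(-20 + 4*Y)/2 = 10 - 2*Y)
z(G) = 4 - 24/(20 + G) (z(G) = 4 - (14 + (10 - 2*0))/(20 + G) = 4 - (14 + (10 + 0))/(20 + G) = 4 - (14 + 10)/(20 + G) = 4 - 24/(20 + G))
F(62) + (z(R(3)) + y) = 62 + (4*(14 + 3)/(20 + 3) - 858) = 62 + (4*17/23 - 858) = 62 + (4*(1/23)*17 - 858) = 62 + (68/23 - 858) = 62 - 19666/23 = -18240/23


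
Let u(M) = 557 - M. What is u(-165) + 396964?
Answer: 397686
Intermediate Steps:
u(-165) + 396964 = (557 - 1*(-165)) + 396964 = (557 + 165) + 396964 = 722 + 396964 = 397686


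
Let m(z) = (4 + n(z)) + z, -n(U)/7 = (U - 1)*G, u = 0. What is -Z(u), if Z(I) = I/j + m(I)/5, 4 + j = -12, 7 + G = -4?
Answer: 73/5 ≈ 14.600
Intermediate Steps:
G = -11 (G = -7 - 4 = -11)
j = -16 (j = -4 - 12 = -16)
n(U) = -77 + 77*U (n(U) = -7*(U - 1)*(-11) = -7*(-1 + U)*(-11) = -7*(11 - 11*U) = -77 + 77*U)
m(z) = -73 + 78*z (m(z) = (4 + (-77 + 77*z)) + z = (-73 + 77*z) + z = -73 + 78*z)
Z(I) = -73/5 + 1243*I/80 (Z(I) = I/(-16) + (-73 + 78*I)/5 = I*(-1/16) + (-73 + 78*I)*(⅕) = -I/16 + (-73/5 + 78*I/5) = -73/5 + 1243*I/80)
-Z(u) = -(-73/5 + (1243/80)*0) = -(-73/5 + 0) = -1*(-73/5) = 73/5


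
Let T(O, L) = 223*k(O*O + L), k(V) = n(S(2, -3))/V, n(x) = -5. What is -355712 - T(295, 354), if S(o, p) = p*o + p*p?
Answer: -31081757733/87379 ≈ -3.5571e+5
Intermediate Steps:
S(o, p) = p² + o*p (S(o, p) = o*p + p² = p² + o*p)
k(V) = -5/V
T(O, L) = -1115/(L + O²) (T(O, L) = 223*(-5/(O*O + L)) = 223*(-5/(O² + L)) = 223*(-5/(L + O²)) = -1115/(L + O²))
-355712 - T(295, 354) = -355712 - (-1115)/(354 + 295²) = -355712 - (-1115)/(354 + 87025) = -355712 - (-1115)/87379 = -355712 - 1*(-1115/87379) = -355712 + 1115/87379 = -31081757733/87379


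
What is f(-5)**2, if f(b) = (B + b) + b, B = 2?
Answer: 64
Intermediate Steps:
f(b) = 2 + 2*b (f(b) = (2 + b) + b = 2 + 2*b)
f(-5)**2 = (2 + 2*(-5))**2 = (2 - 10)**2 = (-8)**2 = 64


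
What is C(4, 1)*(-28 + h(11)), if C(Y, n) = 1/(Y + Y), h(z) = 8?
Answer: -5/2 ≈ -2.5000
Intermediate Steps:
C(Y, n) = 1/(2*Y)
C(4, 1)*(-28 + h(11)) = ((1/2)/4)*(-28 + 8) = ((1/2)*(1/4))*(-20) = (1/8)*(-20) = -5/2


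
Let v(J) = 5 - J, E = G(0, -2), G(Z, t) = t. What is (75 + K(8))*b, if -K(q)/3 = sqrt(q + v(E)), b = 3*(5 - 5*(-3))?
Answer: 4500 - 180*sqrt(15) ≈ 3802.9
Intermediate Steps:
E = -2
b = 60 (b = 3*(5 + 15) = 3*20 = 60)
K(q) = -3*sqrt(7 + q) (K(q) = -3*sqrt(q + (5 - 1*(-2))) = -3*sqrt(q + (5 + 2)) = -3*sqrt(q + 7) = -3*sqrt(7 + q))
(75 + K(8))*b = (75 - 3*sqrt(7 + 8))*60 = (75 - 3*sqrt(15))*60 = 4500 - 180*sqrt(15)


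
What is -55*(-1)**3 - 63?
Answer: -8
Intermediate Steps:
-55*(-1)**3 - 63 = -55*(-1) - 63 = 55 - 63 = -8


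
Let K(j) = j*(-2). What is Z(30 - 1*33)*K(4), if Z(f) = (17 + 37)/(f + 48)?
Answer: -48/5 ≈ -9.6000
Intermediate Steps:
Z(f) = 54/(48 + f)
K(j) = -2*j
Z(30 - 1*33)*K(4) = (54/(48 + (30 - 1*33)))*(-2*4) = (54/(48 + (30 - 33)))*(-8) = (54/(48 - 3))*(-8) = (54/45)*(-8) = (54*(1/45))*(-8) = (6/5)*(-8) = -48/5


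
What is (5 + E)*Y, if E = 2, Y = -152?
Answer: -1064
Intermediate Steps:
(5 + E)*Y = (5 + 2)*(-152) = 7*(-152) = -1064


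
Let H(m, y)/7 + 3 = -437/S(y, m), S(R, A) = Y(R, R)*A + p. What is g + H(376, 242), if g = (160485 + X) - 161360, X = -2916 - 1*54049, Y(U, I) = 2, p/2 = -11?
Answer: -42241589/730 ≈ -57865.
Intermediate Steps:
p = -22 (p = 2*(-11) = -22)
S(R, A) = -22 + 2*A (S(R, A) = 2*A - 22 = -22 + 2*A)
X = -56965 (X = -2916 - 54049 = -56965)
H(m, y) = -21 - 3059/(-22 + 2*m) (H(m, y) = -21 + 7*(-437/(-22 + 2*m)) = -21 - 3059/(-22 + 2*m))
g = -57840 (g = (160485 - 56965) - 161360 = 103520 - 161360 = -57840)
g + H(376, 242) = -57840 + 7*(-371 - 6*376)/(2*(-11 + 376)) = -57840 + (7/2)*(-371 - 2256)/365 = -57840 + (7/2)*(1/365)*(-2627) = -57840 - 18389/730 = -42241589/730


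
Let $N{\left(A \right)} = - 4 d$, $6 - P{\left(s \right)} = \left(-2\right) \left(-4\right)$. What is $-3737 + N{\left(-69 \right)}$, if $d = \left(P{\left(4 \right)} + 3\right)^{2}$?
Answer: $-3741$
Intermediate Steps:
$P{\left(s \right)} = -2$ ($P{\left(s \right)} = 6 - \left(-2\right) \left(-4\right) = 6 - 8 = -2$)
$d = 1$ ($d = \left(-2 + 3\right)^{2} = 1^{2} = 1$)
$N{\left(A \right)} = -4$ ($N{\left(A \right)} = \left(-4\right) 1 = -4$)
$-3737 + N{\left(-69 \right)} = -3737 - 4 = -3741$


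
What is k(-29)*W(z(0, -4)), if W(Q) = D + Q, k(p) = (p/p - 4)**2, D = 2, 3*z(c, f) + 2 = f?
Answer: 0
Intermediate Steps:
z(c, f) = -2/3 + f/3
k(p) = 9 (k(p) = (1 - 4)**2 = (-3)**2 = 9)
W(Q) = 2 + Q
k(-29)*W(z(0, -4)) = 9*(2 + (-2/3 + (1/3)*(-4))) = 9*(2 + (-2/3 - 4/3)) = 9*(2 - 2) = 9*0 = 0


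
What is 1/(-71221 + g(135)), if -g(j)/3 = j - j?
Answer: -1/71221 ≈ -1.4041e-5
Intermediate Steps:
g(j) = 0 (g(j) = -3*(j - j) = -3*0 = 0)
1/(-71221 + g(135)) = 1/(-71221 + 0) = 1/(-71221) = -1/71221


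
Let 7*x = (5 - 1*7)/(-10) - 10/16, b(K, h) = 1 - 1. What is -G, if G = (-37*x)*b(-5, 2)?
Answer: 0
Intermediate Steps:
b(K, h) = 0
x = -17/280 (x = ((5 - 1*7)/(-10) - 10/16)/7 = ((5 - 7)*(-⅒) - 10*1/16)/7 = (-2*(-⅒) - 5/8)/7 = (⅕ - 5/8)/7 = (⅐)*(-17/40) = -17/280 ≈ -0.060714)
G = 0 (G = -37*(-17/280)*0 = (629/280)*0 = 0)
-G = -1*0 = 0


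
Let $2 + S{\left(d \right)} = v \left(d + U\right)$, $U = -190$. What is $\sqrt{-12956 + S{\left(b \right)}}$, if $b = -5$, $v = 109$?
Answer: $i \sqrt{34213} \approx 184.97 i$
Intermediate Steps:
$S{\left(d \right)} = -20712 + 109 d$ ($S{\left(d \right)} = -2 + 109 \left(d - 190\right) = -2 + 109 \left(-190 + d\right) = -2 + \left(-20710 + 109 d\right) = -20712 + 109 d$)
$\sqrt{-12956 + S{\left(b \right)}} = \sqrt{-12956 + \left(-20712 + 109 \left(-5\right)\right)} = \sqrt{-12956 - 21257} = \sqrt{-34213} = i \sqrt{34213}$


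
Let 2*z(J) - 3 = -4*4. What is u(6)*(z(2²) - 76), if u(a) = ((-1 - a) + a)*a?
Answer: 495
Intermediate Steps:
u(a) = -a
z(J) = -13/2 (z(J) = 3/2 + (-4*4)/2 = 3/2 + (½)*(-16) = 3/2 - 8 = -13/2)
u(6)*(z(2²) - 76) = (-1*6)*(-13/2 - 76) = -6*(-165/2) = 495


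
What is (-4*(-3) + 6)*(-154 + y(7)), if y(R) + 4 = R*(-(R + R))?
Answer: -4608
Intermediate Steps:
y(R) = -4 - 2*R² (y(R) = -4 + R*(-(R + R)) = -4 + R*(-2*R) = -4 - 2*R²)
(-4*(-3) + 6)*(-154 + y(7)) = (-4*(-3) + 6)*(-154 + (-4 - 2*7²)) = (12 + 6)*(-154 + (-4 - 2*49)) = 18*(-154 + (-4 - 98)) = 18*(-154 - 102) = 18*(-256) = -4608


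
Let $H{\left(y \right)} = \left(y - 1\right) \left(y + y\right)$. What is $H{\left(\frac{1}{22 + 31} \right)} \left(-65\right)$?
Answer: $\frac{6760}{2809} \approx 2.4066$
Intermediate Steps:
$H{\left(y \right)} = 2 y \left(-1 + y\right)$ ($H{\left(y \right)} = \left(-1 + y\right) 2 y = 2 y \left(-1 + y\right)$)
$H{\left(\frac{1}{22 + 31} \right)} \left(-65\right) = \frac{2 \left(-1 + \frac{1}{22 + 31}\right)}{22 + 31} \left(-65\right) = \frac{2 \left(-1 + \frac{1}{53}\right)}{53} \left(-65\right) = 2 \cdot \frac{1}{53} \left(-1 + \frac{1}{53}\right) \left(-65\right) = 2 \cdot \frac{1}{53} \left(- \frac{52}{53}\right) \left(-65\right) = \left(- \frac{104}{2809}\right) \left(-65\right) = \frac{6760}{2809}$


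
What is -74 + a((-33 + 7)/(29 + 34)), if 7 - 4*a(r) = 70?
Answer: -359/4 ≈ -89.750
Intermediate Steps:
a(r) = -63/4 (a(r) = 7/4 - ¼*70 = 7/4 - 35/2 = -63/4)
-74 + a((-33 + 7)/(29 + 34)) = -74 - 63/4 = -359/4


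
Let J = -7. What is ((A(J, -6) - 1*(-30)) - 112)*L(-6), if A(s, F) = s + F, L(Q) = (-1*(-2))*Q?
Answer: 1140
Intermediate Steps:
L(Q) = 2*Q
A(s, F) = F + s
((A(J, -6) - 1*(-30)) - 112)*L(-6) = (((-6 - 7) - 1*(-30)) - 112)*(2*(-6)) = ((-13 + 30) - 112)*(-12) = (17 - 112)*(-12) = -95*(-12) = 1140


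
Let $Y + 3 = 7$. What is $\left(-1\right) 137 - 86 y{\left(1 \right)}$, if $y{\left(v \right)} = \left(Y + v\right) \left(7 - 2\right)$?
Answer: $-2287$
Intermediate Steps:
$Y = 4$ ($Y = -3 + 7 = 4$)
$y{\left(v \right)} = 20 + 5 v$ ($y{\left(v \right)} = \left(4 + v\right) \left(7 - 2\right) = \left(4 + v\right) 5 = 20 + 5 v$)
$\left(-1\right) 137 - 86 y{\left(1 \right)} = \left(-1\right) 137 - 86 \left(20 + 5 \cdot 1\right) = -137 - 86 \left(20 + 5\right) = -137 - 2150 = -2287$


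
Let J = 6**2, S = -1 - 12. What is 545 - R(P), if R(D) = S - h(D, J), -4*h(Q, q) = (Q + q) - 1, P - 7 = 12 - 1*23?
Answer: 2201/4 ≈ 550.25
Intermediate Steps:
S = -13
J = 36
P = -4 (P = 7 + (12 - 1*23) = 7 + (12 - 23) = 7 - 11 = -4)
h(Q, q) = 1/4 - Q/4 - q/4 (h(Q, q) = -((Q + q) - 1)/4 = -(-1 + Q + q)/4 = 1/4 - Q/4 - q/4)
R(D) = -17/4 + D/4 (R(D) = -13 - (1/4 - D/4 - 1/4*36) = -13 - (1/4 - D/4 - 9) = -13 - (-35/4 - D/4) = -13 + (35/4 + D/4) = -17/4 + D/4)
545 - R(P) = 545 - (-17/4 + (1/4)*(-4)) = 545 - (-17/4 - 1) = 545 - 1*(-21/4) = 545 + 21/4 = 2201/4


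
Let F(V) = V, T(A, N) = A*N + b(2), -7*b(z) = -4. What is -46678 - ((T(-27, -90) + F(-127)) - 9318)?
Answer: -277645/7 ≈ -39664.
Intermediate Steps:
b(z) = 4/7 (b(z) = -1/7*(-4) = 4/7)
T(A, N) = 4/7 + A*N (T(A, N) = A*N + 4/7 = 4/7 + A*N)
-46678 - ((T(-27, -90) + F(-127)) - 9318) = -46678 - (((4/7 - 27*(-90)) - 127) - 9318) = -46678 - (((4/7 + 2430) - 127) - 9318) = -46678 - ((17014/7 - 127) - 9318) = -46678 - (16125/7 - 9318) = -46678 - 1*(-49101/7) = -46678 + 49101/7 = -277645/7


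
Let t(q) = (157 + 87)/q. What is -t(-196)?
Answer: 61/49 ≈ 1.2449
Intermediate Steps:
t(q) = 244/q
-t(-196) = -244/(-196) = -244*(-1)/196 = -1*(-61/49) = 61/49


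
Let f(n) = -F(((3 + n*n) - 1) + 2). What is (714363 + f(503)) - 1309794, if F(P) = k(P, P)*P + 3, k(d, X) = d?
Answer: -64016173603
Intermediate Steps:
F(P) = 3 + P**2 (F(P) = P*P + 3 = P**2 + 3 = 3 + P**2)
f(n) = -3 - (4 + n**2)**2 (f(n) = -(3 + (((3 + n*n) - 1) + 2)**2) = -(3 + (((3 + n**2) - 1) + 2)**2) = -(3 + ((2 + n**2) + 2)**2) = -(3 + (4 + n**2)**2) = -3 - (4 + n**2)**2)
(714363 + f(503)) - 1309794 = (714363 + (-3 - (4 + 503**2)**2)) - 1309794 = (714363 + (-3 - (4 + 253009)**2)) - 1309794 = (714363 + (-3 - 1*253013**2)) - 1309794 = (714363 + (-3 - 1*64015578169)) - 1309794 = (714363 + (-3 - 64015578169)) - 1309794 = (714363 - 64015578172) - 1309794 = -64014863809 - 1309794 = -64016173603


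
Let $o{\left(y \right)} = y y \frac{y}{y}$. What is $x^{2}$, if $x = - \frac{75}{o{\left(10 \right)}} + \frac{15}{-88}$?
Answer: $\frac{6561}{7744} \approx 0.84724$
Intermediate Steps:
$o{\left(y \right)} = y^{2}$ ($o{\left(y \right)} = y^{2} \cdot 1 = y^{2}$)
$x = - \frac{81}{88}$ ($x = - \frac{75}{10^{2}} + \frac{15}{-88} = - \frac{75}{100} + 15 \left(- \frac{1}{88}\right) = \left(-75\right) \frac{1}{100} - \frac{15}{88} = - \frac{3}{4} - \frac{15}{88} = - \frac{81}{88} \approx -0.92045$)
$x^{2} = \left(- \frac{81}{88}\right)^{2} = \frac{6561}{7744}$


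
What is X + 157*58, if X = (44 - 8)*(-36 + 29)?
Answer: 8854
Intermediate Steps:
X = -252 (X = 36*(-7) = -252)
X + 157*58 = -252 + 157*58 = -252 + 9106 = 8854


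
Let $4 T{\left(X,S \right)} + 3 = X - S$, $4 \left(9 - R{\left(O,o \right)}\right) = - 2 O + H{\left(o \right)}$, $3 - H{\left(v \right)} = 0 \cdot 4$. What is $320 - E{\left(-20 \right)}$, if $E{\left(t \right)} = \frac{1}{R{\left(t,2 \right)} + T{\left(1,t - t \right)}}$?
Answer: $\frac{2884}{9} \approx 320.44$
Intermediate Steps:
$H{\left(v \right)} = 3$ ($H{\left(v \right)} = 3 - 0 \cdot 4 = 3 - 0 = 3 + 0 = 3$)
$R{\left(O,o \right)} = \frac{33}{4} + \frac{O}{2}$ ($R{\left(O,o \right)} = 9 - \frac{- 2 O + 3}{4} = 9 - \frac{3 - 2 O}{4} = 9 + \left(- \frac{3}{4} + \frac{O}{2}\right) = \frac{33}{4} + \frac{O}{2}$)
$T{\left(X,S \right)} = - \frac{3}{4} - \frac{S}{4} + \frac{X}{4}$ ($T{\left(X,S \right)} = - \frac{3}{4} + \frac{X - S}{4} = - \frac{3}{4} - \left(- \frac{X}{4} + \frac{S}{4}\right) = - \frac{3}{4} - \frac{S}{4} + \frac{X}{4}$)
$E{\left(t \right)} = \frac{1}{\frac{31}{4} + \frac{t}{2}}$ ($E{\left(t \right)} = \frac{1}{\left(\frac{33}{4} + \frac{t}{2}\right) - \left(\frac{1}{2} + \frac{t - t}{4}\right)} = \frac{1}{\left(\frac{33}{4} + \frac{t}{2}\right) - \frac{1}{2}} = \frac{1}{\frac{31}{4} + \frac{t}{2}}$)
$320 - E{\left(-20 \right)} = 320 - \frac{4}{31 + 2 \left(-20\right)} = 320 - \frac{4}{31 - 40} = 320 - \frac{4}{-9} = 320 - 4 \left(- \frac{1}{9}\right) = 320 - - \frac{4}{9} = 320 + \frac{4}{9} = \frac{2884}{9}$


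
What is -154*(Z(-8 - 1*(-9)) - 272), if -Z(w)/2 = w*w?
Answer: 42196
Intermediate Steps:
Z(w) = -2*w**2 (Z(w) = -2*w*w = -2*w**2)
-154*(Z(-8 - 1*(-9)) - 272) = -154*(-2*(-8 - 1*(-9))**2 - 272) = -154*(-2*(-8 + 9)**2 - 272) = -154*(-2*1**2 - 272) = -154*(-2*1 - 272) = -154*(-2 - 272) = -154*(-274) = 42196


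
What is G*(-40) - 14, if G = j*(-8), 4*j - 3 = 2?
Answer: 386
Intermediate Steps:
j = 5/4 (j = ¾ + (¼)*2 = ¾ + ½ = 5/4 ≈ 1.2500)
G = -10 (G = (5/4)*(-8) = -10)
G*(-40) - 14 = -10*(-40) - 14 = 400 - 14 = 386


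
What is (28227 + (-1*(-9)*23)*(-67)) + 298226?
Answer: 312584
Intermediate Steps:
(28227 + (-1*(-9)*23)*(-67)) + 298226 = (28227 + (9*23)*(-67)) + 298226 = (28227 + 207*(-67)) + 298226 = (28227 - 13869) + 298226 = 14358 + 298226 = 312584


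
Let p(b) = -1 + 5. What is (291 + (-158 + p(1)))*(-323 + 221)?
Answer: -13974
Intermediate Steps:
p(b) = 4
(291 + (-158 + p(1)))*(-323 + 221) = (291 + (-158 + 4))*(-323 + 221) = (291 - 154)*(-102) = 137*(-102) = -13974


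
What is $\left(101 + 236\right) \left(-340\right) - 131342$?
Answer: $-245922$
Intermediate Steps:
$\left(101 + 236\right) \left(-340\right) - 131342 = 337 \left(-340\right) - 131342 = -114580 - 131342 = -245922$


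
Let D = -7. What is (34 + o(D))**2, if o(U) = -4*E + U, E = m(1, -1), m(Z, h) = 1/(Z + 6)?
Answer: 34225/49 ≈ 698.47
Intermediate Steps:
m(Z, h) = 1/(6 + Z)
E = 1/7 (E = 1/(6 + 1) = 1/7 ≈ 0.14286)
o(U) = -4/7 + U (o(U) = -4*1/7 + U = -4/7 + U)
(34 + o(D))**2 = (34 + (-4/7 - 7))**2 = (34 - 53/7)**2 = (185/7)**2 = 34225/49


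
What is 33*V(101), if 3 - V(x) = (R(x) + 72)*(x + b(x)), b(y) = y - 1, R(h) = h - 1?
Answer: -1140777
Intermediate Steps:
R(h) = -1 + h
b(y) = -1 + y
V(x) = 3 - (-1 + 2*x)*(71 + x) (V(x) = 3 - ((-1 + x) + 72)*(x + (-1 + x)) = 3 - (71 + x)*(-1 + 2*x) = 3 - (-1 + 2*x)*(71 + x))
33*V(101) = 33*(74 - 141*101 - 2*101²) = 33*(74 - 14241 - 2*10201) = 33*(74 - 14241 - 20402) = 33*(-34569) = -1140777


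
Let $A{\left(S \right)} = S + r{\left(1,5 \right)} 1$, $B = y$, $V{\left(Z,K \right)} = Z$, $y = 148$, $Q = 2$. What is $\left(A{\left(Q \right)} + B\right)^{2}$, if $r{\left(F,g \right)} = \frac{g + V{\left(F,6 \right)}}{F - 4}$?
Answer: $21904$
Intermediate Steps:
$r{\left(F,g \right)} = \frac{F + g}{-4 + F}$ ($r{\left(F,g \right)} = \frac{g + F}{F - 4} = \frac{F + g}{-4 + F}$)
$B = 148$
$A{\left(S \right)} = -2 + S$ ($A{\left(S \right)} = S + \frac{1 + 5}{-4 + 1} \cdot 1 = S + \frac{1}{-3} \cdot 6 \cdot 1 = S + \left(- \frac{1}{3}\right) 6 \cdot 1 = S - 2 = -2 + S$)
$\left(A{\left(Q \right)} + B\right)^{2} = \left(\left(-2 + 2\right) + 148\right)^{2} = \left(0 + 148\right)^{2} = 148^{2} = 21904$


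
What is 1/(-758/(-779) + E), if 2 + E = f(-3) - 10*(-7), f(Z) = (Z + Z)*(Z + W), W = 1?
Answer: 779/63078 ≈ 0.012350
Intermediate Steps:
f(Z) = 2*Z*(1 + Z) (f(Z) = (Z + Z)*(Z + 1) = (2*Z)*(1 + Z) = 2*Z*(1 + Z))
E = 80 (E = -2 + (2*(-3)*(1 - 3) - 10*(-7)) = -2 + (2*(-3)*(-2) + 70) = -2 + (12 + 70) = -2 + 82 = 80)
1/(-758/(-779) + E) = 1/(-758/(-779) + 80) = 1/(-758*(-1/779) + 80) = 1/(758/779 + 80) = 1/(63078/779) = 779/63078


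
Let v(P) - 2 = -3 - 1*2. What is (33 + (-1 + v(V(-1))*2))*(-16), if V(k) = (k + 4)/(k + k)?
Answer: -416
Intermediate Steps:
V(k) = (4 + k)/(2*k) (V(k) = (4 + k)/((2*k)) = (4 + k)*(1/(2*k)) = (4 + k)/(2*k))
v(P) = -3 (v(P) = 2 + (-3 - 1*2) = 2 + (-3 - 2) = 2 - 5 = -3)
(33 + (-1 + v(V(-1))*2))*(-16) = (33 + (-1 - 3*2))*(-16) = (33 + (-1 - 6))*(-16) = (33 - 7)*(-16) = 26*(-16) = -416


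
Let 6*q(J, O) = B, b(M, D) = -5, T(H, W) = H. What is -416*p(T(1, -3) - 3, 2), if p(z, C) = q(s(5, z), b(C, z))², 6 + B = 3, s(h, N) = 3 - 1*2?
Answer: -104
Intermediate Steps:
s(h, N) = 1 (s(h, N) = 3 - 2 = 1)
B = -3 (B = -6 + 3 = -3)
q(J, O) = -½ (q(J, O) = (⅙)*(-3) = -½)
p(z, C) = ¼ (p(z, C) = (-½)² = ¼)
-416*p(T(1, -3) - 3, 2) = -416*¼ = -104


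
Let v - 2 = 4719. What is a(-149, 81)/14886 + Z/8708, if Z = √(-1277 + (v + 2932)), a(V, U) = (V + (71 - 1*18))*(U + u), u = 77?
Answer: -2528/2481 + √1594/4354 ≈ -1.0098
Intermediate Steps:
v = 4721 (v = 2 + 4719 = 4721)
a(V, U) = (53 + V)*(77 + U) (a(V, U) = (V + (71 - 1*18))*(U + 77) = (V + (71 - 18))*(77 + U) = (V + 53)*(77 + U) = (53 + V)*(77 + U))
Z = 2*√1594 (Z = √(-1277 + (4721 + 2932)) = √(-1277 + 7653) = √6376 = 2*√1594 ≈ 79.850)
a(-149, 81)/14886 + Z/8708 = (4081 + 53*81 + 77*(-149) + 81*(-149))/14886 + (2*√1594)/8708 = (4081 + 4293 - 11473 - 12069)*(1/14886) + (2*√1594)*(1/8708) = -15168*1/14886 + √1594/4354 = -2528/2481 + √1594/4354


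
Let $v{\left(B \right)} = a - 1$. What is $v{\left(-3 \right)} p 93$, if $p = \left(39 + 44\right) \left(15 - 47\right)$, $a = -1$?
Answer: $494016$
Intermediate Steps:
$p = -2656$ ($p = 83 \left(-32\right) = -2656$)
$v{\left(B \right)} = -2$ ($v{\left(B \right)} = -1 - 1 = -2$)
$v{\left(-3 \right)} p 93 = \left(-2\right) \left(-2656\right) 93 = 5312 \cdot 93 = 494016$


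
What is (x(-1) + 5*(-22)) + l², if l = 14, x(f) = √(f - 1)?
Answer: 86 + I*√2 ≈ 86.0 + 1.4142*I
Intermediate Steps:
x(f) = √(-1 + f)
(x(-1) + 5*(-22)) + l² = (√(-1 - 1) + 5*(-22)) + 14² = (√(-2) - 110) + 196 = (I*√2 - 110) + 196 = (-110 + I*√2) + 196 = 86 + I*√2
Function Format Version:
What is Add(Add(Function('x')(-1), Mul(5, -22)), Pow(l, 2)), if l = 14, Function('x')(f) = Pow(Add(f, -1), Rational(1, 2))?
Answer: Add(86, Mul(I, Pow(2, Rational(1, 2)))) ≈ Add(86.000, Mul(1.4142, I))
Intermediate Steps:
Function('x')(f) = Pow(Add(-1, f), Rational(1, 2))
Add(Add(Function('x')(-1), Mul(5, -22)), Pow(l, 2)) = Add(Add(Pow(Add(-1, -1), Rational(1, 2)), Mul(5, -22)), Pow(14, 2)) = Add(Add(Pow(-2, Rational(1, 2)), -110), 196) = Add(Add(Mul(I, Pow(2, Rational(1, 2))), -110), 196) = Add(Add(-110, Mul(I, Pow(2, Rational(1, 2)))), 196) = Add(86, Mul(I, Pow(2, Rational(1, 2))))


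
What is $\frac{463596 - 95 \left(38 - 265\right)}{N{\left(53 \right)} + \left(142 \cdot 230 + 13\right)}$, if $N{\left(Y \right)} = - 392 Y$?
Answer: $\frac{485161}{11897} \approx 40.78$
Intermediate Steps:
$\frac{463596 - 95 \left(38 - 265\right)}{N{\left(53 \right)} + \left(142 \cdot 230 + 13\right)} = \frac{463596 - 95 \left(38 - 265\right)}{\left(-392\right) 53 + \left(142 \cdot 230 + 13\right)} = \frac{463596 - -21565}{-20776 + \left(32660 + 13\right)} = \frac{463596 + 21565}{-20776 + 32673} = \frac{485161}{11897}$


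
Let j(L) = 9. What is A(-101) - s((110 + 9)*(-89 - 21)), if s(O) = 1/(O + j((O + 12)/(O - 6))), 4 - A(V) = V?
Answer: 1373506/13081 ≈ 105.00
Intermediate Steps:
A(V) = 4 - V
s(O) = 1/(9 + O) (s(O) = 1/(O + 9) = 1/(9 + O))
A(-101) - s((110 + 9)*(-89 - 21)) = (4 - 1*(-101)) - 1/(9 + (110 + 9)*(-89 - 21)) = (4 + 101) - 1/(9 + 119*(-110)) = 105 - 1/(9 - 13090) = 105 - 1/(-13081) = 105 - 1*(-1/13081) = 105 + 1/13081 = 1373506/13081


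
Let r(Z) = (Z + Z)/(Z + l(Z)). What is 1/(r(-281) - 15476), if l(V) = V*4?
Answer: -5/77378 ≈ -6.4618e-5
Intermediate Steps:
l(V) = 4*V
r(Z) = 2/5 (r(Z) = (Z + Z)/(Z + 4*Z) = (2*Z)/((5*Z)) = (2*Z)*(1/(5*Z)) = 2/5)
1/(r(-281) - 15476) = 1/(2/5 - 15476) = 1/(-77378/5) = -5/77378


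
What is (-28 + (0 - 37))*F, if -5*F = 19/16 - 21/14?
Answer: -65/16 ≈ -4.0625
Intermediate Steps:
F = 1/16 (F = -(19/16 - 21/14)/5 = -(19*(1/16) - 21*1/14)/5 = -(19/16 - 3/2)/5 = -⅕*(-5/16) = 1/16 ≈ 0.062500)
(-28 + (0 - 37))*F = (-28 + (0 - 37))*(1/16) = (-28 - 37)*(1/16) = -65*1/16 = -65/16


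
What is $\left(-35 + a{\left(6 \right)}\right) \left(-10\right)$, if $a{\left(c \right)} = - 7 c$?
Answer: $770$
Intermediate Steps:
$\left(-35 + a{\left(6 \right)}\right) \left(-10\right) = \left(-35 - 42\right) \left(-10\right) = \left(-77\right) \left(-10\right) = 770$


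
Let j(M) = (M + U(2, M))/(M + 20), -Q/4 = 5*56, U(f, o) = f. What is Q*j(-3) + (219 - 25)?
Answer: 4418/17 ≈ 259.88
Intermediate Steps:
Q = -1120 (Q = -20*56 = -4*280 = -1120)
j(M) = (2 + M)/(20 + M) (j(M) = (M + 2)/(M + 20) = (2 + M)/(20 + M))
Q*j(-3) + (219 - 25) = -1120*(2 - 3)/(20 - 3) + (219 - 25) = -1120*(-1)/17 + 194 = -1120*(-1/17) + 194 = 1120/17 + 194 = 4418/17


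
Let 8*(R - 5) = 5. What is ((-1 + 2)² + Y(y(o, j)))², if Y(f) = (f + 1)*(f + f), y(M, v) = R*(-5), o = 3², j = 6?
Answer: 2387006449/1024 ≈ 2.3311e+6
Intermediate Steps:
R = 45/8 (R = 5 + (⅛)*5 = 5 + 5/8 = 45/8 ≈ 5.6250)
o = 9
y(M, v) = -225/8 (y(M, v) = (45/8)*(-5) = -225/8)
Y(f) = 2*f*(1 + f) (Y(f) = (1 + f)*(2*f) = 2*f*(1 + f))
((-1 + 2)² + Y(y(o, j)))² = ((-1 + 2)² + 2*(-225/8)*(1 - 225/8))² = (1² + 2*(-225/8)*(-217/8))² = (1 + 48825/32)² = (48857/32)² = 2387006449/1024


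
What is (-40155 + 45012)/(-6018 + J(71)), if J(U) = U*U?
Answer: -4857/977 ≈ -4.9713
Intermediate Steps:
J(U) = U²
(-40155 + 45012)/(-6018 + J(71)) = (-40155 + 45012)/(-6018 + 71²) = 4857/(-6018 + 5041) = 4857/(-977) = 4857*(-1/977) = -4857/977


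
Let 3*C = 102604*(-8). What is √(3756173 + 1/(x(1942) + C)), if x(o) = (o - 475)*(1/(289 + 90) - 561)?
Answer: √5839263654582228757850666/1246827146 ≈ 1938.1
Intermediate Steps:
x(o) = 100993550/379 - 212618*o/379 (x(o) = (-475 + o)*(1/379 - 561) = (-475 + o)*(-212618/379) = 100993550/379 - 212618*o/379)
C = -820832/3 (C = (102604*(-8))/3 = (⅓)*(-820832) = -820832/3 ≈ -2.7361e+5)
√(3756173 + 1/(x(1942) + C)) = √(3756173 + 1/((100993550/379 - 212618/379*1942) - 820832/3)) = √(3756173 + 1/((100993550/379 - 412904156/379) - 820832/3)) = √(3756173 + 1/(-311910606/379 - 820832/3)) = √(3756173 + 1/(-1246827146/1137)) = √(3756173 - 1137/1246827146) = √(4683298461471121/1246827146) = √5839263654582228757850666/1246827146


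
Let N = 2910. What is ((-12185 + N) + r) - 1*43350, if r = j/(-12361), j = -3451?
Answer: -650494174/12361 ≈ -52625.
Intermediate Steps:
r = 3451/12361 (r = -3451/(-12361) = -3451*(-1/12361) = 3451/12361 ≈ 0.27918)
((-12185 + N) + r) - 1*43350 = ((-12185 + 2910) + 3451/12361) - 1*43350 = (-9275 + 3451/12361) - 43350 = -114644824/12361 - 43350 = -650494174/12361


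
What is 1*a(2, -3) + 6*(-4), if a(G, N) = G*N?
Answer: -30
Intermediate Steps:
1*a(2, -3) + 6*(-4) = 1*(2*(-3)) + 6*(-4) = 1*(-6) - 24 = -6 - 24 = -30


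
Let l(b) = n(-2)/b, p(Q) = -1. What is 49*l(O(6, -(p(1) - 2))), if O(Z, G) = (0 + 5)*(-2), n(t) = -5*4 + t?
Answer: 539/5 ≈ 107.80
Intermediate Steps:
n(t) = -20 + t
O(Z, G) = -10 (O(Z, G) = 5*(-2) = -10)
l(b) = -22/b (l(b) = (-20 - 2)/b = -22/b)
49*l(O(6, -(p(1) - 2))) = 49*(-22/(-10)) = 49*(-22*(-1/10)) = 49*(11/5) = 539/5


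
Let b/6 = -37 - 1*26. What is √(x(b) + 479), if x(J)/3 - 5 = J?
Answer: 8*I*√10 ≈ 25.298*I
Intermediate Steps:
b = -378 (b = 6*(-37 - 1*26) = 6*(-37 - 26) = 6*(-63) = -378)
x(J) = 15 + 3*J
√(x(b) + 479) = √((15 + 3*(-378)) + 479) = √((15 - 1134) + 479) = √(-1119 + 479) = √(-640) = 8*I*√10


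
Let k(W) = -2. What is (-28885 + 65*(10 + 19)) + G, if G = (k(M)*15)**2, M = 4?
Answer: -26100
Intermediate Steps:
G = 900 (G = (-2*15)**2 = (-30)**2 = 900)
(-28885 + 65*(10 + 19)) + G = (-28885 + 65*(10 + 19)) + 900 = (-28885 + 65*29) + 900 = (-28885 + 1885) + 900 = -27000 + 900 = -26100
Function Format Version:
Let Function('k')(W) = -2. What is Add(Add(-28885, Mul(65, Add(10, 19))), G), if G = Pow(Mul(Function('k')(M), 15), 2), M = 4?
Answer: -26100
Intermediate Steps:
G = 900 (G = Pow(Mul(-2, 15), 2) = Pow(-30, 2) = 900)
Add(Add(-28885, Mul(65, Add(10, 19))), G) = Add(Add(-28885, Mul(65, Add(10, 19))), 900) = Add(Add(-28885, Mul(65, 29)), 900) = Add(Add(-28885, 1885), 900) = Add(-27000, 900) = -26100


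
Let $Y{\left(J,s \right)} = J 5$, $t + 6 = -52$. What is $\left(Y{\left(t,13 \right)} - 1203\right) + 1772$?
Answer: $279$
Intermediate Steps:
$t = -58$ ($t = -6 - 52 = -58$)
$Y{\left(J,s \right)} = 5 J$
$\left(Y{\left(t,13 \right)} - 1203\right) + 1772 = \left(5 \left(-58\right) - 1203\right) + 1772 = \left(-290 - 1203\right) + 1772 = -1493 + 1772 = 279$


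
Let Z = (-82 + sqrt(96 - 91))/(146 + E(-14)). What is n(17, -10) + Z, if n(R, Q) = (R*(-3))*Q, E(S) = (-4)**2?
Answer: 41269/81 + sqrt(5)/162 ≈ 509.51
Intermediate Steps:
E(S) = 16
n(R, Q) = -3*Q*R (n(R, Q) = (-3*R)*Q = -3*Q*R)
Z = -41/81 + sqrt(5)/162 (Z = (-82 + sqrt(96 - 91))/(146 + 16) = (-82 + sqrt(5))/162 = (-82 + sqrt(5))*(1/162) = -41/81 + sqrt(5)/162 ≈ -0.49237)
n(17, -10) + Z = -3*(-10)*17 + (-41/81 + sqrt(5)/162) = 510 + (-41/81 + sqrt(5)/162) = 41269/81 + sqrt(5)/162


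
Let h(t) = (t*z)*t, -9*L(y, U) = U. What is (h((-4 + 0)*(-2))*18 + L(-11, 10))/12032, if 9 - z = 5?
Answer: 20731/54144 ≈ 0.38289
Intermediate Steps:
z = 4 (z = 9 - 1*5 = 9 - 5 = 4)
L(y, U) = -U/9
h(t) = 4*t**2 (h(t) = (t*4)*t = (4*t)*t = 4*t**2)
(h((-4 + 0)*(-2))*18 + L(-11, 10))/12032 = ((4*((-4 + 0)*(-2))**2)*18 - 1/9*10)/12032 = ((4*(-4*(-2))**2)*18 - 10/9)*(1/12032) = ((4*8**2)*18 - 10/9)*(1/12032) = ((4*64)*18 - 10/9)*(1/12032) = (256*18 - 10/9)*(1/12032) = (4608 - 10/9)*(1/12032) = (41462/9)*(1/12032) = 20731/54144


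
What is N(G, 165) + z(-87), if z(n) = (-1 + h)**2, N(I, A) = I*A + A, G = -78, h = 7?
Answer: -12669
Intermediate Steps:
N(I, A) = A + A*I (N(I, A) = A*I + A = A + A*I)
z(n) = 36 (z(n) = (-1 + 7)**2 = 6**2 = 36)
N(G, 165) + z(-87) = 165*(1 - 78) + 36 = 165*(-77) + 36 = -12705 + 36 = -12669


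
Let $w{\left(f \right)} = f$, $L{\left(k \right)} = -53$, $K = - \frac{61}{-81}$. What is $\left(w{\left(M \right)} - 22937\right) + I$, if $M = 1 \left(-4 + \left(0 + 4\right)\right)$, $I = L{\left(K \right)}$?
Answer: $-22990$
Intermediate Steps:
$K = \frac{61}{81}$ ($K = \left(-61\right) \left(- \frac{1}{81}\right) = \frac{61}{81} \approx 0.75309$)
$I = -53$
$M = 0$ ($M = 1 \left(-4 + 4\right) = 1 \cdot 0 = 0$)
$\left(w{\left(M \right)} - 22937\right) + I = \left(0 - 22937\right) - 53 = -22937 - 53 = -22990$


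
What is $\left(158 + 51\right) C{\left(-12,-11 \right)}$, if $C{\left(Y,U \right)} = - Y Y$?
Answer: $-30096$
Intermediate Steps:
$C{\left(Y,U \right)} = - Y^{2}$
$\left(158 + 51\right) C{\left(-12,-11 \right)} = \left(158 + 51\right) \left(- \left(-12\right)^{2}\right) = 209 \left(\left(-1\right) 144\right) = 209 \left(-144\right) = -30096$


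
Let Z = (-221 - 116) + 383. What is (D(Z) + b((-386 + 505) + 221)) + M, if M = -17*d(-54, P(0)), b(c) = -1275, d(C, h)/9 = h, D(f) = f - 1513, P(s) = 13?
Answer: -4731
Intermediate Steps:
Z = 46 (Z = -337 + 383 = 46)
D(f) = -1513 + f
d(C, h) = 9*h
M = -1989 (M = -153*13 = -17*117 = -1989)
(D(Z) + b((-386 + 505) + 221)) + M = ((-1513 + 46) - 1275) - 1989 = (-1467 - 1275) - 1989 = -2742 - 1989 = -4731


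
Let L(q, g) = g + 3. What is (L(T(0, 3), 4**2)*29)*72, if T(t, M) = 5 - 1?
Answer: 39672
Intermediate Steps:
T(t, M) = 4
L(q, g) = 3 + g
(L(T(0, 3), 4**2)*29)*72 = ((3 + 4**2)*29)*72 = ((3 + 16)*29)*72 = (19*29)*72 = 551*72 = 39672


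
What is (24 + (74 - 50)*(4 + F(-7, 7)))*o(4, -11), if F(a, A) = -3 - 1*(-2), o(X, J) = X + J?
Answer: -672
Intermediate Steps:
o(X, J) = J + X
F(a, A) = -1 (F(a, A) = -3 + 2 = -1)
(24 + (74 - 50)*(4 + F(-7, 7)))*o(4, -11) = (24 + (74 - 50)*(4 - 1))*(-11 + 4) = (24 + 24*3)*(-7) = (24 + 72)*(-7) = 96*(-7) = -672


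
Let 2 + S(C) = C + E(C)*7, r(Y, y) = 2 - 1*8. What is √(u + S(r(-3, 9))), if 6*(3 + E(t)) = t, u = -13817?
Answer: I*√13853 ≈ 117.7*I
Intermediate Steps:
E(t) = -3 + t/6
r(Y, y) = -6 (r(Y, y) = 2 - 8 = -6)
S(C) = -23 + 13*C/6 (S(C) = -2 + (C + (-3 + C/6)*7) = -2 + (C + (-21 + 7*C/6)) = -2 + (-21 + 13*C/6) = -23 + 13*C/6)
√(u + S(r(-3, 9))) = √(-13817 + (-23 + (13/6)*(-6))) = √(-13817 + (-23 - 13)) = √(-13817 - 36) = √(-13853) = I*√13853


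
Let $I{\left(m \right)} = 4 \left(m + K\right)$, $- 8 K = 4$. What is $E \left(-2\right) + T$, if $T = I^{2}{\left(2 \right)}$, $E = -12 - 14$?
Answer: $88$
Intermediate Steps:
$K = - \frac{1}{2}$ ($K = \left(- \frac{1}{8}\right) 4 = - \frac{1}{2} \approx -0.5$)
$I{\left(m \right)} = -2 + 4 m$ ($I{\left(m \right)} = 4 \left(m - \frac{1}{2}\right) = 4 \left(- \frac{1}{2} + m\right) = -2 + 4 m$)
$E = -26$ ($E = -12 - 14 = -26$)
$T = 36$ ($T = \left(-2 + 4 \cdot 2\right)^{2} = \left(-2 + 8\right)^{2} = 6^{2} = 36$)
$E \left(-2\right) + T = \left(-26\right) \left(-2\right) + 36 = 52 + 36 = 88$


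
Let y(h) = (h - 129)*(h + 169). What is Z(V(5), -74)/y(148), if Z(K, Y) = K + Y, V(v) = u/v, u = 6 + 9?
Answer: -71/6023 ≈ -0.011788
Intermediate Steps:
u = 15
y(h) = (-129 + h)*(169 + h)
V(v) = 15/v
Z(V(5), -74)/y(148) = (15/5 - 74)/(-21801 + 148² + 40*148) = (15*(⅕) - 74)/(-21801 + 21904 + 5920) = (3 - 74)/6023 = -71*1/6023 = -71/6023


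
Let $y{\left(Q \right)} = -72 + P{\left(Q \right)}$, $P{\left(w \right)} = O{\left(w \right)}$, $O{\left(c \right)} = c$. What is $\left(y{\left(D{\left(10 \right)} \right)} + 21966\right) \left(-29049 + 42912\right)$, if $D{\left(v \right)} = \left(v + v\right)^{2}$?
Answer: $309061722$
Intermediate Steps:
$P{\left(w \right)} = w$
$D{\left(v \right)} = 4 v^{2}$ ($D{\left(v \right)} = \left(2 v\right)^{2} = 4 v^{2}$)
$y{\left(Q \right)} = -72 + Q$
$\left(y{\left(D{\left(10 \right)} \right)} + 21966\right) \left(-29049 + 42912\right) = \left(\left(-72 + 4 \cdot 10^{2}\right) + 21966\right) \left(-29049 + 42912\right) = \left(\left(-72 + 4 \cdot 100\right) + 21966\right) 13863 = \left(\left(-72 + 400\right) + 21966\right) 13863 = \left(328 + 21966\right) 13863 = 22294 \cdot 13863 = 309061722$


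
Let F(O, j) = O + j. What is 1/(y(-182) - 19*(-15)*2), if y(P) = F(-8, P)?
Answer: 1/380 ≈ 0.0026316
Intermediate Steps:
y(P) = -8 + P
1/(y(-182) - 19*(-15)*2) = 1/((-8 - 182) - 19*(-15)*2) = 1/(-190 + 285*2) = 1/(-190 + 570) = 1/380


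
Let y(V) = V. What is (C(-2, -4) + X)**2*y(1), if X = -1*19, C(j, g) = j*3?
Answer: 625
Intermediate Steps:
C(j, g) = 3*j
X = -19
(C(-2, -4) + X)**2*y(1) = (3*(-2) - 19)**2*1 = (-6 - 19)**2*1 = (-25)**2*1 = 625*1 = 625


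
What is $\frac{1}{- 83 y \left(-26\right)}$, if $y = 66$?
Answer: $\frac{1}{142428} \approx 7.0211 \cdot 10^{-6}$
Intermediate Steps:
$\frac{1}{- 83 y \left(-26\right)} = \frac{1}{\left(-83\right) 66 \left(-26\right)} = \frac{1}{\left(-5478\right) \left(-26\right)} = \frac{1}{142428}$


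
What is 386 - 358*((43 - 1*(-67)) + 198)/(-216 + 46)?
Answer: 87942/85 ≈ 1034.6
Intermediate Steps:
386 - 358*((43 - 1*(-67)) + 198)/(-216 + 46) = 386 - 358*((43 + 67) + 198)/(-170) = 386 - 358*(110 + 198)*(-1)/170 = 386 - 110264*(-1)/170 = 386 - 358*(-154/85) = 386 + 55132/85 = 87942/85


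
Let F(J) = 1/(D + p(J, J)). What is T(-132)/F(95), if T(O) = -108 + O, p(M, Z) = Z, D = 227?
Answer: -77280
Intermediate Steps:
F(J) = 1/(227 + J)
T(-132)/F(95) = (-108 - 132)/(1/(227 + 95)) = -240/(1/322) = -240/1/322 = -240*322 = -77280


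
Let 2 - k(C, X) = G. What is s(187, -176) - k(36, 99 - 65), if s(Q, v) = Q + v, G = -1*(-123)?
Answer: 132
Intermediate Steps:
G = 123
k(C, X) = -121 (k(C, X) = 2 - 1*123 = 2 - 123 = -121)
s(187, -176) - k(36, 99 - 65) = (187 - 176) - 1*(-121) = 11 + 121 = 132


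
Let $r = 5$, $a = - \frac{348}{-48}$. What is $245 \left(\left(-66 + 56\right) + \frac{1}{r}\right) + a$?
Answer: $- \frac{9575}{4} \approx -2393.8$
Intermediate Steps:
$a = \frac{29}{4}$ ($a = \left(-348\right) \left(- \frac{1}{48}\right) = \frac{29}{4} \approx 7.25$)
$245 \left(\left(-66 + 56\right) + \frac{1}{r}\right) + a = 245 \left(\left(-66 + 56\right) + \frac{1}{5}\right) + \frac{29}{4} = 245 \left(-10 + \frac{1}{5}\right) + \frac{29}{4} = 245 \left(- \frac{49}{5}\right) + \frac{29}{4} = -2401 + \frac{29}{4} = - \frac{9575}{4}$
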